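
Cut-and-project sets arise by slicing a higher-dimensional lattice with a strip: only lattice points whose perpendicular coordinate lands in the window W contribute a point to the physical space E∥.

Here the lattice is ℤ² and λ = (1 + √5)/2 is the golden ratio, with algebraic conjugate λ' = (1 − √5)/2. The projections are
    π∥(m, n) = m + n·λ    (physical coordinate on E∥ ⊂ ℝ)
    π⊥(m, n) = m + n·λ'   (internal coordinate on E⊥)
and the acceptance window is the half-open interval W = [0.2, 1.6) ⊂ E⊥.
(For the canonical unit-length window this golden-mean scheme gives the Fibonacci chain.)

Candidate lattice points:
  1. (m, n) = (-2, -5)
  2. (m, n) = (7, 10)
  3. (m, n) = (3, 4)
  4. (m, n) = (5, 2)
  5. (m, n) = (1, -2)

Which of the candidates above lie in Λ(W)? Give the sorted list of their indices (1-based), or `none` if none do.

1, 2, 3

λ' = (1−√5)/2 ≈ -0.61803.
[1] lift (-2,-5): star map gives 1.09017; window check 0.2 ≤ 1.09017 < 1.6 is true → IN Λ
[2] lift (7,10): star map gives 0.81966; window check 0.2 ≤ 0.81966 < 1.6 is true → IN Λ
[3] lift (3,4): star map gives 0.52786; window check 0.2 ≤ 0.52786 < 1.6 is true → IN Λ
[4] lift (5,2): star map gives 3.76393; window check 0.2 ≤ 3.76393 < 1.6 is false → out
[5] lift (1,-2): star map gives 2.23607; window check 0.2 ≤ 2.23607 < 1.6 is false → out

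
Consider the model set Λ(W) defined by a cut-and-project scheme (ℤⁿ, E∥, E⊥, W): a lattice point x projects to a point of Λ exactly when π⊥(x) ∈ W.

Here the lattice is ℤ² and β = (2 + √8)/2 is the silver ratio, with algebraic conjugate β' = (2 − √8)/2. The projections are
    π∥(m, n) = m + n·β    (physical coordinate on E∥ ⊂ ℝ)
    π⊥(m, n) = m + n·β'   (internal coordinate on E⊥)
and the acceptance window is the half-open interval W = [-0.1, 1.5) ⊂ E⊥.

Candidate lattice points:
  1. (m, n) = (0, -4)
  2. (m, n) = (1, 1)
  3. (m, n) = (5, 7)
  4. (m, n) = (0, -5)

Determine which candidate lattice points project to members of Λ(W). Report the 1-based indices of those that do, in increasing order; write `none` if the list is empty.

β' = (2−√8)/2 ≈ -0.4142.
[1] lift (0,-4): star map gives 1.6569; window check -0.1 ≤ 1.6569 < 1.5 is false → out
[2] lift (1,1): star map gives 0.5858; window check -0.1 ≤ 0.5858 < 1.5 is true → IN Λ
[3] lift (5,7): star map gives 2.1005; window check -0.1 ≤ 2.1005 < 1.5 is false → out
[4] lift (0,-5): star map gives 2.0711; window check -0.1 ≤ 2.0711 < 1.5 is false → out

2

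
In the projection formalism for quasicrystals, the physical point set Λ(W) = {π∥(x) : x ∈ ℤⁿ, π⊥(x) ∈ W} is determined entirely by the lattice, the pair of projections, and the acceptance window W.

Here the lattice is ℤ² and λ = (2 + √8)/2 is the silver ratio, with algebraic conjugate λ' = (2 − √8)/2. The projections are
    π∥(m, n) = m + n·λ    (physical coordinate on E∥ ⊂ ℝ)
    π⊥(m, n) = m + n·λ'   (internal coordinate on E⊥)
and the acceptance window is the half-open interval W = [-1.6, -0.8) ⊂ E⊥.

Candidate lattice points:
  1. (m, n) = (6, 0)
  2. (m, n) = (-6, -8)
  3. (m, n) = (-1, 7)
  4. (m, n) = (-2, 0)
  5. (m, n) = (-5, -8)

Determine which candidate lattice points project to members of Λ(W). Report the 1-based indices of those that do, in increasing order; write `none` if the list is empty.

none

Numerically λ ≈ 2.41421 and λ' = −1/λ ≈ -0.41421.
#1 (6,0): internal coord 6 + (0)·λ' = +6.00000; +6.00000 ∉ [-1.6, -0.8) → out
#2 (-6,-8): internal coord -6 + (-8)·λ' = -2.68629; -2.68629 ∉ [-1.6, -0.8) → out
#3 (-1,7): internal coord -1 + (7)·λ' = -3.89949; -3.89949 ∉ [-1.6, -0.8) → out
#4 (-2,0): internal coord -2 + (0)·λ' = -2.00000; -2.00000 ∉ [-1.6, -0.8) → out
#5 (-5,-8): internal coord -5 + (-8)·λ' = -1.68629; -1.68629 ∉ [-1.6, -0.8) → out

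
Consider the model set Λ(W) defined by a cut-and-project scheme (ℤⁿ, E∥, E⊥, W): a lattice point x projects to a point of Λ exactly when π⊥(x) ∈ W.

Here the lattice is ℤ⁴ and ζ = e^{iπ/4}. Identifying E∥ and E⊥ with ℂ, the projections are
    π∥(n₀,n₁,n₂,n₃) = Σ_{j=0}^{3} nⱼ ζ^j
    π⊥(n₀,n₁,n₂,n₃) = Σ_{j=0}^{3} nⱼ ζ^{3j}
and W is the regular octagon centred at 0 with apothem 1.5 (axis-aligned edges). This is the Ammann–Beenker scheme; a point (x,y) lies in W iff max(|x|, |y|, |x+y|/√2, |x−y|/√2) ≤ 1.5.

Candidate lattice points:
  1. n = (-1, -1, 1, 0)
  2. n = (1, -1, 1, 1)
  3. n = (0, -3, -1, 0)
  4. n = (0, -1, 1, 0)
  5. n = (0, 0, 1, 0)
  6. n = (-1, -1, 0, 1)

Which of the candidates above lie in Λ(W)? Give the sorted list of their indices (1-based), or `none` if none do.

5, 6

Internal map: ζ^{3j} for j=0..3 gives (1,0), (−√2/2,√2/2), (0,−1), (√2/2,√2/2).
#1 (-1, -1, 1, 0): internal (-0.292893, -1.707107); octagon support 1.707107 vs apothem 1.5 → ∉ W
#2 (1, -1, 1, 1): internal (2.414214, -1.000000); octagon support 2.414214 vs apothem 1.5 → ∉ W
#3 (0, -3, -1, 0): internal (2.121320, -1.121320); octagon support 2.292893 vs apothem 1.5 → ∉ W
#4 (0, -1, 1, 0): internal (0.707107, -1.707107); octagon support 1.707107 vs apothem 1.5 → ∉ W
#5 (0, 0, 1, 0): internal (0.000000, -1.000000); octagon support 1.000000 vs apothem 1.5 → ∈ W
#6 (-1, -1, 0, 1): internal (0.414214, 0.000000); octagon support 0.414214 vs apothem 1.5 → ∈ W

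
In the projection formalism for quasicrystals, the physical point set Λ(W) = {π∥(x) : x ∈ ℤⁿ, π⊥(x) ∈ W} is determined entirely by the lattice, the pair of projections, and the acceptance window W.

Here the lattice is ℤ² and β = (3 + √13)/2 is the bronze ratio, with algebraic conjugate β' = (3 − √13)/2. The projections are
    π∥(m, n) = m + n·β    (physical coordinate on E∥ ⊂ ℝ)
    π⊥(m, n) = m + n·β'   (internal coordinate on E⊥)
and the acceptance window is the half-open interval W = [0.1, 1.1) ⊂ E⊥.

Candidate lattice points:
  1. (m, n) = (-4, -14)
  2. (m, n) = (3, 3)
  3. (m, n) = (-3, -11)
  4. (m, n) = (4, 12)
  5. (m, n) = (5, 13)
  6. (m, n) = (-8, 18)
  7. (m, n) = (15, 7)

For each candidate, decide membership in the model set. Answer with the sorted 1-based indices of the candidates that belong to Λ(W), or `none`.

1, 3, 4, 5

Compute β' = (3−√13)/2 = -0.30278, so π⊥(m,n) = m -0.30278·n.
#1 (-4,-14): internal coord -4 + (-14)·β' = +0.23886; +0.23886 ∈ [0.1, 1.1) → IN Λ
#2 (3,3): internal coord 3 + (3)·β' = +2.09167; +2.09167 ∉ [0.1, 1.1) → out
#3 (-3,-11): internal coord -3 + (-11)·β' = +0.33053; +0.33053 ∈ [0.1, 1.1) → IN Λ
#4 (4,12): internal coord 4 + (12)·β' = +0.36669; +0.36669 ∈ [0.1, 1.1) → IN Λ
#5 (5,13): internal coord 5 + (13)·β' = +1.06392; +1.06392 ∈ [0.1, 1.1) → IN Λ
#6 (-8,18): internal coord -8 + (18)·β' = -13.44996; -13.44996 ∉ [0.1, 1.1) → out
#7 (15,7): internal coord 15 + (7)·β' = +12.88057; +12.88057 ∉ [0.1, 1.1) → out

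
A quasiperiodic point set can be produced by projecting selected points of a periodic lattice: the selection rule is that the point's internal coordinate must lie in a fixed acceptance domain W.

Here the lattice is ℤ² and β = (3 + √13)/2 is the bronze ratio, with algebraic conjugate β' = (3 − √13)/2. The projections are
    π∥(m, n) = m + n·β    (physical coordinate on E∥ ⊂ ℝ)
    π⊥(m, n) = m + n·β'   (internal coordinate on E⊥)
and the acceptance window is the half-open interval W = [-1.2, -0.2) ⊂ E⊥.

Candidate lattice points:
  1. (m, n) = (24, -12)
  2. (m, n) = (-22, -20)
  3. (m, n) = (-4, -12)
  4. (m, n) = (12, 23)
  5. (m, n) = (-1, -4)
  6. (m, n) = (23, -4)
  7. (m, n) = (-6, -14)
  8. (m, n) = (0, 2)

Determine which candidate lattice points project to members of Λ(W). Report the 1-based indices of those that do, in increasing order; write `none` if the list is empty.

β' = (3−√13)/2 ≈ -0.30278.
#1 (24,-12): internal coord 24 + (-12)·β' = +27.63331; +27.63331 ∉ [-1.2, -0.2) → out
#2 (-22,-20): internal coord -22 + (-20)·β' = -15.94449; -15.94449 ∉ [-1.2, -0.2) → out
#3 (-4,-12): internal coord -4 + (-12)·β' = -0.36669; -0.36669 ∈ [-1.2, -0.2) → IN Λ
#4 (12,23): internal coord 12 + (23)·β' = +5.03616; +5.03616 ∉ [-1.2, -0.2) → out
#5 (-1,-4): internal coord -1 + (-4)·β' = +0.21110; +0.21110 ∉ [-1.2, -0.2) → out
#6 (23,-4): internal coord 23 + (-4)·β' = +24.21110; +24.21110 ∉ [-1.2, -0.2) → out
#7 (-6,-14): internal coord -6 + (-14)·β' = -1.76114; -1.76114 ∉ [-1.2, -0.2) → out
#8 (0,2): internal coord 0 + (2)·β' = -0.60555; -0.60555 ∈ [-1.2, -0.2) → IN Λ

3, 8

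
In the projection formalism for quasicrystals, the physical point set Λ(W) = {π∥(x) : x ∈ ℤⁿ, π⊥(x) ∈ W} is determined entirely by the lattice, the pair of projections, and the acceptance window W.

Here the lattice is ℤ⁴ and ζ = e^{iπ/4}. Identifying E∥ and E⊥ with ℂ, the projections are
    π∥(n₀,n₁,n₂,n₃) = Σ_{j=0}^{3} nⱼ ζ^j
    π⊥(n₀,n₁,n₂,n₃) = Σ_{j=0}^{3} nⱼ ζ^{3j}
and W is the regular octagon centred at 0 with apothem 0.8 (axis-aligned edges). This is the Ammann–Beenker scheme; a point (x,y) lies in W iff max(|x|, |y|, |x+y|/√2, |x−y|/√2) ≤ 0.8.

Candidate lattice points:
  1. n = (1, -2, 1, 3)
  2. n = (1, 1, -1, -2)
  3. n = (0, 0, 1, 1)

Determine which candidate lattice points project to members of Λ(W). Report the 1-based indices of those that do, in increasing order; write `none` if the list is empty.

With ζ = e^{iπ/4} the internal vectors are ζ^0,ζ^3,ζ^6,ζ^9.
#1 (1, -2, 1, 3): internal (4.5355, -0.2929); octagon support 4.5355 vs apothem 0.8 → ∉ W
#2 (1, 1, -1, -2): internal (-1.1213, 0.2929); octagon support 1.1213 vs apothem 0.8 → ∉ W
#3 (0, 0, 1, 1): internal (0.7071, -0.2929); octagon support 0.7071 vs apothem 0.8 → ∈ W

3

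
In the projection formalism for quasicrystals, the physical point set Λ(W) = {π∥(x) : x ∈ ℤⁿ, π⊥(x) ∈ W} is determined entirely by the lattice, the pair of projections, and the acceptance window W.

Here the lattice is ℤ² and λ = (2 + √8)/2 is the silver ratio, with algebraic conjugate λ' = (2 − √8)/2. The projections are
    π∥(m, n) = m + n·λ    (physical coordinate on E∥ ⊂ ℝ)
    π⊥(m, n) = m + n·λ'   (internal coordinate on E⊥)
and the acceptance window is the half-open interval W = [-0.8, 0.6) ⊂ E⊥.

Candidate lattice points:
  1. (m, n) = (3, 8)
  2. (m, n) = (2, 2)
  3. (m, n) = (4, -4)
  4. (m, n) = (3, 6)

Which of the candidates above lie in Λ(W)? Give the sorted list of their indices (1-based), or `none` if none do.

λ' = (2−√8)/2 ≈ -0.41421.
#1 (3,8): internal coord 3 + (8)·λ' = -0.31371; -0.31371 ∈ [-0.8, 0.6) → IN Λ
#2 (2,2): internal coord 2 + (2)·λ' = +1.17157; +1.17157 ∉ [-0.8, 0.6) → out
#3 (4,-4): internal coord 4 + (-4)·λ' = +5.65685; +5.65685 ∉ [-0.8, 0.6) → out
#4 (3,6): internal coord 3 + (6)·λ' = +0.51472; +0.51472 ∈ [-0.8, 0.6) → IN Λ

1, 4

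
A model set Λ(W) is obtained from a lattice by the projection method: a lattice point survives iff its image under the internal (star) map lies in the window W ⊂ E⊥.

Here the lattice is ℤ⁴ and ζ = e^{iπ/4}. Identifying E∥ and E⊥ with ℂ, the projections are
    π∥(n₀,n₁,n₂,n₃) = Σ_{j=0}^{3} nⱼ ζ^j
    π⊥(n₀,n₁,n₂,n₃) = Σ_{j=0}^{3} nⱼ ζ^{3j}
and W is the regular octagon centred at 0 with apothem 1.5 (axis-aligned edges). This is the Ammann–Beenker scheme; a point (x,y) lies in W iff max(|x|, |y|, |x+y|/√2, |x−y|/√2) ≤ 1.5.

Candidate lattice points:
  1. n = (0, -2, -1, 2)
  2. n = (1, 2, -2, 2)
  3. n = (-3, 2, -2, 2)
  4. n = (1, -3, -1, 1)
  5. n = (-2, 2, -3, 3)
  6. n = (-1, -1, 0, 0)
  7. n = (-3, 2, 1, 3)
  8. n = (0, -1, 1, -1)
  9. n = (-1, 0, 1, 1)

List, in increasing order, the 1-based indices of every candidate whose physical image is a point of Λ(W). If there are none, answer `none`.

π⊥(n) = n₀ + n₁ζ³ + n₂ζ⁶ + n₃ζ⁹ where ζ = e^{iπ/4}.
candidate 1: n = (0, -2, -1, 2) → π⊥ ≈ (+2.8284, +1.0000); max(|x|,|y|,|x±y|/√2) = 2.8284 > 1.5 ⇒ ∉ W
candidate 2: n = (1, 2, -2, 2) → π⊥ ≈ (+1.0000, +4.8284); max(|x|,|y|,|x±y|/√2) = 4.8284 > 1.5 ⇒ ∉ W
candidate 3: n = (-3, 2, -2, 2) → π⊥ ≈ (-3.0000, +4.8284); max(|x|,|y|,|x±y|/√2) = 5.5355 > 1.5 ⇒ ∉ W
candidate 4: n = (1, -3, -1, 1) → π⊥ ≈ (+3.8284, -0.4142); max(|x|,|y|,|x±y|/√2) = 3.8284 > 1.5 ⇒ ∉ W
candidate 5: n = (-2, 2, -3, 3) → π⊥ ≈ (-1.2929, +6.5355); max(|x|,|y|,|x±y|/√2) = 6.5355 > 1.5 ⇒ ∉ W
candidate 6: n = (-1, -1, 0, 0) → π⊥ ≈ (-0.2929, -0.7071); max(|x|,|y|,|x±y|/√2) = 0.7071 ≤ 1.5 ⇒ ∈ W
candidate 7: n = (-3, 2, 1, 3) → π⊥ ≈ (-2.2929, +2.5355); max(|x|,|y|,|x±y|/√2) = 3.4142 > 1.5 ⇒ ∉ W
candidate 8: n = (0, -1, 1, -1) → π⊥ ≈ (+0.0000, -2.4142); max(|x|,|y|,|x±y|/√2) = 2.4142 > 1.5 ⇒ ∉ W
candidate 9: n = (-1, 0, 1, 1) → π⊥ ≈ (-0.2929, -0.2929); max(|x|,|y|,|x±y|/√2) = 0.4142 ≤ 1.5 ⇒ ∈ W

6, 9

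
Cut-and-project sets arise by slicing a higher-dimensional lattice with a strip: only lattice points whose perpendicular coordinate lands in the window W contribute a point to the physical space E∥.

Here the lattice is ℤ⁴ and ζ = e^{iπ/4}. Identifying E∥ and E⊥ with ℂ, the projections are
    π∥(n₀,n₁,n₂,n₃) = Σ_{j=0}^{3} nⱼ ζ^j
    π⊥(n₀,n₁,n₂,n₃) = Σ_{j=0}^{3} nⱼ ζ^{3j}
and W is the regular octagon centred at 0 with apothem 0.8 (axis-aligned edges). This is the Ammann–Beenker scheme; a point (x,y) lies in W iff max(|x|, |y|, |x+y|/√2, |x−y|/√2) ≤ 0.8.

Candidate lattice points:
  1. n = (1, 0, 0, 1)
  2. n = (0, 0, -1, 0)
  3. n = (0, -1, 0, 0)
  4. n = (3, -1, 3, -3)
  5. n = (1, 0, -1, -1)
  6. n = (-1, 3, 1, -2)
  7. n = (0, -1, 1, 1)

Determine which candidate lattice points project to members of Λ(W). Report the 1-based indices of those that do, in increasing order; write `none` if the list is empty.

5

π⊥(n) = n₀ + n₁ζ³ + n₂ζ⁶ + n₃ζ⁹ where ζ = e^{iπ/4}.
candidate 1: n = (1, 0, 0, 1) → π⊥ ≈ (+1.70711, +0.70711); max(|x|,|y|,|x±y|/√2) = 1.70711 > 0.8 ⇒ ∉ W
candidate 2: n = (0, 0, -1, 0) → π⊥ ≈ (+0.00000, +1.00000); max(|x|,|y|,|x±y|/√2) = 1.00000 > 0.8 ⇒ ∉ W
candidate 3: n = (0, -1, 0, 0) → π⊥ ≈ (+0.70711, -0.70711); max(|x|,|y|,|x±y|/√2) = 1.00000 > 0.8 ⇒ ∉ W
candidate 4: n = (3, -1, 3, -3) → π⊥ ≈ (+1.58579, -5.82843); max(|x|,|y|,|x±y|/√2) = 5.82843 > 0.8 ⇒ ∉ W
candidate 5: n = (1, 0, -1, -1) → π⊥ ≈ (+0.29289, +0.29289); max(|x|,|y|,|x±y|/√2) = 0.41421 ≤ 0.8 ⇒ ∈ W
candidate 6: n = (-1, 3, 1, -2) → π⊥ ≈ (-4.53553, -0.29289); max(|x|,|y|,|x±y|/√2) = 4.53553 > 0.8 ⇒ ∉ W
candidate 7: n = (0, -1, 1, 1) → π⊥ ≈ (+1.41421, -1.00000); max(|x|,|y|,|x±y|/√2) = 1.70711 > 0.8 ⇒ ∉ W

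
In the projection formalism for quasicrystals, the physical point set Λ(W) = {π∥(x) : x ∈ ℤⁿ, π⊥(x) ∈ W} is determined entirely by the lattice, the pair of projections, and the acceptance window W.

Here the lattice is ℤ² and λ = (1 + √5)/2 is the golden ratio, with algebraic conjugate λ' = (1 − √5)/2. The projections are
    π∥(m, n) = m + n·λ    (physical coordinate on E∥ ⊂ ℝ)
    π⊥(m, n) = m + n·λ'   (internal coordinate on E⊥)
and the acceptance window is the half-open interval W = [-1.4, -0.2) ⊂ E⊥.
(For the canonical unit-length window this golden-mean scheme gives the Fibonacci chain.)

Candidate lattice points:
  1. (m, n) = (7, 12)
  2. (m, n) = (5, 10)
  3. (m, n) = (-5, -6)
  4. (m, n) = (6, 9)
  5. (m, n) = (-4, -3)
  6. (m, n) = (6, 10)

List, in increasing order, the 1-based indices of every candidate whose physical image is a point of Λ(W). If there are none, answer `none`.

1, 2, 3

Numerically λ ≈ 1.6180 and λ' = −1/λ ≈ -0.6180.
[1] lift (7,12): star map gives -0.4164; window check -1.4 ≤ -0.4164 < -0.2 is true → IN Λ
[2] lift (5,10): star map gives -1.1803; window check -1.4 ≤ -1.1803 < -0.2 is true → IN Λ
[3] lift (-5,-6): star map gives -1.2918; window check -1.4 ≤ -1.2918 < -0.2 is true → IN Λ
[4] lift (6,9): star map gives 0.4377; window check -1.4 ≤ 0.4377 < -0.2 is false → out
[5] lift (-4,-3): star map gives -2.1459; window check -1.4 ≤ -2.1459 < -0.2 is false → out
[6] lift (6,10): star map gives -0.1803; window check -1.4 ≤ -0.1803 < -0.2 is false → out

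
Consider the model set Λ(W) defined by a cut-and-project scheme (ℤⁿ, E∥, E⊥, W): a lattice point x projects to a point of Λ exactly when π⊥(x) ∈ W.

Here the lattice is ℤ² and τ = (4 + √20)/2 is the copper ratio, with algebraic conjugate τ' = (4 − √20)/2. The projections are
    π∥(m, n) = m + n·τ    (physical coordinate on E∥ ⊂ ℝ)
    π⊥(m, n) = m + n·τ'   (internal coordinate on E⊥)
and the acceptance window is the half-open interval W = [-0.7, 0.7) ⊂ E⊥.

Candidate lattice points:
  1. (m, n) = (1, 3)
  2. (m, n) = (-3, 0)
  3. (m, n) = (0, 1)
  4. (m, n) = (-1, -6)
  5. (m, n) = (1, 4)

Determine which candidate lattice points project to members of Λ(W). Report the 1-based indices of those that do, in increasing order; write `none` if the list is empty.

Compute τ' = (4−√20)/2 = -0.23607, so π⊥(m,n) = m -0.23607·n.
#1 (1,3): internal coord 1 + (3)·τ' = +0.29180; +0.29180 ∈ [-0.7, 0.7) → IN Λ
#2 (-3,0): internal coord -3 + (0)·τ' = -3.00000; -3.00000 ∉ [-0.7, 0.7) → out
#3 (0,1): internal coord 0 + (1)·τ' = -0.23607; -0.23607 ∈ [-0.7, 0.7) → IN Λ
#4 (-1,-6): internal coord -1 + (-6)·τ' = +0.41641; +0.41641 ∈ [-0.7, 0.7) → IN Λ
#5 (1,4): internal coord 1 + (4)·τ' = +0.05573; +0.05573 ∈ [-0.7, 0.7) → IN Λ

1, 3, 4, 5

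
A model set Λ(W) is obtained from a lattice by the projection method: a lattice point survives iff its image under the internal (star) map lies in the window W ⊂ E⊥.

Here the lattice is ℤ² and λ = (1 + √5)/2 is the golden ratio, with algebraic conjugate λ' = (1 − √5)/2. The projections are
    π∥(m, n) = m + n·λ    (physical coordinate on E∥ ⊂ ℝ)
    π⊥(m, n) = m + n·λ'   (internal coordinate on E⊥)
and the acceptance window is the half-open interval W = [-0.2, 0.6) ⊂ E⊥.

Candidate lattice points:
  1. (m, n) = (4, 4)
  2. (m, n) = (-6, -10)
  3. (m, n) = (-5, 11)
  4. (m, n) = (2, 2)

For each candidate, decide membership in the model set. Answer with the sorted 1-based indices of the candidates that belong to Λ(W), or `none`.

2

Numerically λ ≈ 1.61803 and λ' = −1/λ ≈ -0.61803.
#1 (4,4): internal coord 4 + (4)·λ' = +1.52786; +1.52786 ∉ [-0.2, 0.6) → out
#2 (-6,-10): internal coord -6 + (-10)·λ' = +0.18034; +0.18034 ∈ [-0.2, 0.6) → IN Λ
#3 (-5,11): internal coord -5 + (11)·λ' = -11.79837; -11.79837 ∉ [-0.2, 0.6) → out
#4 (2,2): internal coord 2 + (2)·λ' = +0.76393; +0.76393 ∉ [-0.2, 0.6) → out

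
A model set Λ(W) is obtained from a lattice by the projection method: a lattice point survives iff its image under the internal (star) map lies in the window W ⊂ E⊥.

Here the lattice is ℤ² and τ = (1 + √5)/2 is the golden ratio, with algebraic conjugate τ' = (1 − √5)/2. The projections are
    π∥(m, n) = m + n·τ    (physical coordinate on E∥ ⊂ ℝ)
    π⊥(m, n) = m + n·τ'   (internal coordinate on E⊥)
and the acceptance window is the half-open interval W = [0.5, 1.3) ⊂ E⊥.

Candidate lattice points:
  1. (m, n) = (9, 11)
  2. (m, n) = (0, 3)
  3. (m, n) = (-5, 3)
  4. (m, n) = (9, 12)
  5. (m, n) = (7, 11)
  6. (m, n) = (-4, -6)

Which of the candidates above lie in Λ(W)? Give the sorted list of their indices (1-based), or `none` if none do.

Compute τ' = (1−√5)/2 = -0.6180, so π⊥(m,n) = m -0.6180·n.
candidate 1: (m,n)=(9,11) → π∥ = 9+11·τ ≈ 26.7984, π⊥ = 9+11·τ' ≈ 2.2016 ∉ [0.5, 1.3) ⇒ out
candidate 2: (m,n)=(0,3) → π∥ = 0+3·τ ≈ 4.8541, π⊥ = 0+3·τ' ≈ -1.8541 ∉ [0.5, 1.3) ⇒ out
candidate 3: (m,n)=(-5,3) → π∥ = -5+3·τ ≈ -0.1459, π⊥ = -5+3·τ' ≈ -6.8541 ∉ [0.5, 1.3) ⇒ out
candidate 4: (m,n)=(9,12) → π∥ = 9+12·τ ≈ 28.4164, π⊥ = 9+12·τ' ≈ 1.5836 ∉ [0.5, 1.3) ⇒ out
candidate 5: (m,n)=(7,11) → π∥ = 7+11·τ ≈ 24.7984, π⊥ = 7+11·τ' ≈ 0.2016 ∉ [0.5, 1.3) ⇒ out
candidate 6: (m,n)=(-4,-6) → π∥ = -4-6·τ ≈ -13.7082, π⊥ = -4-6·τ' ≈ -0.2918 ∉ [0.5, 1.3) ⇒ out

none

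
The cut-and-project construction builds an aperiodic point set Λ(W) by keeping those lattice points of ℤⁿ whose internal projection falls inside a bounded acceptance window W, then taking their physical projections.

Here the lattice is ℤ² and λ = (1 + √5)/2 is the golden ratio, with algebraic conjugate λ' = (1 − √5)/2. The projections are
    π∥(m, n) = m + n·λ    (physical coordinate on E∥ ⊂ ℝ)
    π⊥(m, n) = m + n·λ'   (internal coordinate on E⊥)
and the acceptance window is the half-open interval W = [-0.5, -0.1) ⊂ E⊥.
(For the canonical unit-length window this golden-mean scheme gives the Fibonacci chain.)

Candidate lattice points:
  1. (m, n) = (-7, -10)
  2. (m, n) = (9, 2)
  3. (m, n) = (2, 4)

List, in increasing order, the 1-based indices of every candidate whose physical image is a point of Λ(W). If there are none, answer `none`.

λ' = (1−√5)/2 ≈ -0.6180.
#1 (-7,-10): internal coord -7 + (-10)·λ' = -0.8197; -0.8197 ∉ [-0.5, -0.1) → out
#2 (9,2): internal coord 9 + (2)·λ' = +7.7639; +7.7639 ∉ [-0.5, -0.1) → out
#3 (2,4): internal coord 2 + (4)·λ' = -0.4721; -0.4721 ∈ [-0.5, -0.1) → IN Λ

3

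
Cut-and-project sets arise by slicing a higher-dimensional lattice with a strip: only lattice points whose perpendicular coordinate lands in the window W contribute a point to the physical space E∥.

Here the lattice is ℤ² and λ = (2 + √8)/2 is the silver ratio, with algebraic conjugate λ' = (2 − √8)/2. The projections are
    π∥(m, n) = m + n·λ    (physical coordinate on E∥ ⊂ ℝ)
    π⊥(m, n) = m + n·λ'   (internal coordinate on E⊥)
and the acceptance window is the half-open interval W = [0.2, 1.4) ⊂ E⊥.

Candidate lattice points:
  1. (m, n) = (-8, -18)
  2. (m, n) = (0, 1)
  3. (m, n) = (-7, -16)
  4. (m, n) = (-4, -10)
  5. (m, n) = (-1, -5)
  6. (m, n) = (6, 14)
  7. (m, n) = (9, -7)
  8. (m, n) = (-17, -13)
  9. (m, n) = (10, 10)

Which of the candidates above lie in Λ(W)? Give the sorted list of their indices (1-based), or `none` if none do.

λ' = (2−√8)/2 ≈ -0.4142.
[1] lift (-8,-18): star map gives -0.5442; window check 0.2 ≤ -0.5442 < 1.4 is false → out
[2] lift (0,1): star map gives -0.4142; window check 0.2 ≤ -0.4142 < 1.4 is false → out
[3] lift (-7,-16): star map gives -0.3726; window check 0.2 ≤ -0.3726 < 1.4 is false → out
[4] lift (-4,-10): star map gives 0.1421; window check 0.2 ≤ 0.1421 < 1.4 is false → out
[5] lift (-1,-5): star map gives 1.0711; window check 0.2 ≤ 1.0711 < 1.4 is true → IN Λ
[6] lift (6,14): star map gives 0.2010; window check 0.2 ≤ 0.2010 < 1.4 is true → IN Λ
[7] lift (9,-7): star map gives 11.8995; window check 0.2 ≤ 11.8995 < 1.4 is false → out
[8] lift (-17,-13): star map gives -11.6152; window check 0.2 ≤ -11.6152 < 1.4 is false → out
[9] lift (10,10): star map gives 5.8579; window check 0.2 ≤ 5.8579 < 1.4 is false → out

5, 6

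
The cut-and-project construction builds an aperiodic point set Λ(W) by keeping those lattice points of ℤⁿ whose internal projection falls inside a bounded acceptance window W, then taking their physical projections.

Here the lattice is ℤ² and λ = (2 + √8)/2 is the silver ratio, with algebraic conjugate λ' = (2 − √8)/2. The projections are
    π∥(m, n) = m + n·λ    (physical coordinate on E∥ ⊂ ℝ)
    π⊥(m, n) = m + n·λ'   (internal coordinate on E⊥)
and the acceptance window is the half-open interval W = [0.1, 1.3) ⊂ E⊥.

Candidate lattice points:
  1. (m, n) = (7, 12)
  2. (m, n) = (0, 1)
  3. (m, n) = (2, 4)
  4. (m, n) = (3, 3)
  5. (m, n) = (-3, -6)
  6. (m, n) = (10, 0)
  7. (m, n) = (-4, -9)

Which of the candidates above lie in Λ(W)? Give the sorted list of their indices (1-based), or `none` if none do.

3

Compute λ' = (2−√8)/2 = -0.4142, so π⊥(m,n) = m -0.4142·n.
#1 (7,12): internal coord 7 + (12)·λ' = +2.0294; +2.0294 ∉ [0.1, 1.3) → out
#2 (0,1): internal coord 0 + (1)·λ' = -0.4142; -0.4142 ∉ [0.1, 1.3) → out
#3 (2,4): internal coord 2 + (4)·λ' = +0.3431; +0.3431 ∈ [0.1, 1.3) → IN Λ
#4 (3,3): internal coord 3 + (3)·λ' = +1.7574; +1.7574 ∉ [0.1, 1.3) → out
#5 (-3,-6): internal coord -3 + (-6)·λ' = -0.5147; -0.5147 ∉ [0.1, 1.3) → out
#6 (10,0): internal coord 10 + (0)·λ' = +10.0000; +10.0000 ∉ [0.1, 1.3) → out
#7 (-4,-9): internal coord -4 + (-9)·λ' = -0.2721; -0.2721 ∉ [0.1, 1.3) → out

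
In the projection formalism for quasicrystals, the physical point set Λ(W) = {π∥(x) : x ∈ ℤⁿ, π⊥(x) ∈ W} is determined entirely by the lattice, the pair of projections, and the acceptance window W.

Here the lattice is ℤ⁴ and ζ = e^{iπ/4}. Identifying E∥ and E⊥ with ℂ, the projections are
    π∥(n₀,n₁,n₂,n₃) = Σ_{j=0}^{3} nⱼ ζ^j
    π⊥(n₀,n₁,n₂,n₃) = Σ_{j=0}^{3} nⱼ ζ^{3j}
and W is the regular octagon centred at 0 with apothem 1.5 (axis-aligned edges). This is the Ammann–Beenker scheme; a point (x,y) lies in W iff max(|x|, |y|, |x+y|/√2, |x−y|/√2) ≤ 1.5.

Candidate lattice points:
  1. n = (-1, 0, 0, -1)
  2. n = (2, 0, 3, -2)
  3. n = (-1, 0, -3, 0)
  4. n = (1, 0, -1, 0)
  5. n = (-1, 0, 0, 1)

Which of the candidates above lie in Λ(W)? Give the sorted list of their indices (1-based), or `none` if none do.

4, 5

π⊥(n) = n₀ + n₁ζ³ + n₂ζ⁶ + n₃ζ⁹ where ζ = e^{iπ/4}.
candidate 1: n = (-1, 0, 0, -1) → π⊥ ≈ (-1.7071, -0.7071); max(|x|,|y|,|x±y|/√2) = 1.7071 > 1.5 ⇒ ∉ W
candidate 2: n = (2, 0, 3, -2) → π⊥ ≈ (+0.5858, -4.4142); max(|x|,|y|,|x±y|/√2) = 4.4142 > 1.5 ⇒ ∉ W
candidate 3: n = (-1, 0, -3, 0) → π⊥ ≈ (-1.0000, +3.0000); max(|x|,|y|,|x±y|/√2) = 3.0000 > 1.5 ⇒ ∉ W
candidate 4: n = (1, 0, -1, 0) → π⊥ ≈ (+1.0000, +1.0000); max(|x|,|y|,|x±y|/√2) = 1.4142 ≤ 1.5 ⇒ ∈ W
candidate 5: n = (-1, 0, 0, 1) → π⊥ ≈ (-0.2929, +0.7071); max(|x|,|y|,|x±y|/√2) = 0.7071 ≤ 1.5 ⇒ ∈ W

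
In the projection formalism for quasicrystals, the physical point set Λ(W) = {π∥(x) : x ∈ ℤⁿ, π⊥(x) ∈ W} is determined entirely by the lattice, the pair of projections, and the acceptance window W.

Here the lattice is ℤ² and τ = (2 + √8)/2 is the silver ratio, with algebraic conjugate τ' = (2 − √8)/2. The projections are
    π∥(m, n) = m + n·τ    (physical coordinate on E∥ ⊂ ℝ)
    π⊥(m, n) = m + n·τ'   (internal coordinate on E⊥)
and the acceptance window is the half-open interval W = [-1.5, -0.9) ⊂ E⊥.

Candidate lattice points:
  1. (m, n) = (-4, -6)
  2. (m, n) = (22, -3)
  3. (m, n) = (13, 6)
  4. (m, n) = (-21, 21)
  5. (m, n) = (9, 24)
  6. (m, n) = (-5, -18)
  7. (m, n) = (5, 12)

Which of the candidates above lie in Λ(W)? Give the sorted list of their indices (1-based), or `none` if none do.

5

τ' = (2−√8)/2 ≈ -0.4142.
[1] lift (-4,-6): star map gives -1.5147; window check -1.5 ≤ -1.5147 < -0.9 is false → out
[2] lift (22,-3): star map gives 23.2426; window check -1.5 ≤ 23.2426 < -0.9 is false → out
[3] lift (13,6): star map gives 10.5147; window check -1.5 ≤ 10.5147 < -0.9 is false → out
[4] lift (-21,21): star map gives -29.6985; window check -1.5 ≤ -29.6985 < -0.9 is false → out
[5] lift (9,24): star map gives -0.9411; window check -1.5 ≤ -0.9411 < -0.9 is true → IN Λ
[6] lift (-5,-18): star map gives 2.4558; window check -1.5 ≤ 2.4558 < -0.9 is false → out
[7] lift (5,12): star map gives 0.0294; window check -1.5 ≤ 0.0294 < -0.9 is false → out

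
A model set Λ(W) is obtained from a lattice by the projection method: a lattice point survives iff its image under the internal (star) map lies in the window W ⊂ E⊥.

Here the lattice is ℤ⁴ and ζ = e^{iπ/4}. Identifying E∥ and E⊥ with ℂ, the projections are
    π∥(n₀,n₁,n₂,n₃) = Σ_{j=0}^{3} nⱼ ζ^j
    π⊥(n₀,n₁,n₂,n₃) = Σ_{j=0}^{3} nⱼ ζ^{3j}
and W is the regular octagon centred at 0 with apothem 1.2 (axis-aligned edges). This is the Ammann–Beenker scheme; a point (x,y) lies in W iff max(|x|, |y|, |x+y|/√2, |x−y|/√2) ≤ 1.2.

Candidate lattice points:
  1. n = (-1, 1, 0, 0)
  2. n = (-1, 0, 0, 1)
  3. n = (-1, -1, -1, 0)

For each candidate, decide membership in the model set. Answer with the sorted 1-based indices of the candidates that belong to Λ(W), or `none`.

2, 3

With ζ = e^{iπ/4} the internal vectors are ζ^0,ζ^3,ζ^6,ζ^9.
candidate 1: n = (-1, 1, 0, 0) → π⊥ ≈ (-1.70711, +0.70711); max(|x|,|y|,|x±y|/√2) = 1.70711 > 1.2 ⇒ ∉ W
candidate 2: n = (-1, 0, 0, 1) → π⊥ ≈ (-0.29289, +0.70711); max(|x|,|y|,|x±y|/√2) = 0.70711 ≤ 1.2 ⇒ ∈ W
candidate 3: n = (-1, -1, -1, 0) → π⊥ ≈ (-0.29289, +0.29289); max(|x|,|y|,|x±y|/√2) = 0.41421 ≤ 1.2 ⇒ ∈ W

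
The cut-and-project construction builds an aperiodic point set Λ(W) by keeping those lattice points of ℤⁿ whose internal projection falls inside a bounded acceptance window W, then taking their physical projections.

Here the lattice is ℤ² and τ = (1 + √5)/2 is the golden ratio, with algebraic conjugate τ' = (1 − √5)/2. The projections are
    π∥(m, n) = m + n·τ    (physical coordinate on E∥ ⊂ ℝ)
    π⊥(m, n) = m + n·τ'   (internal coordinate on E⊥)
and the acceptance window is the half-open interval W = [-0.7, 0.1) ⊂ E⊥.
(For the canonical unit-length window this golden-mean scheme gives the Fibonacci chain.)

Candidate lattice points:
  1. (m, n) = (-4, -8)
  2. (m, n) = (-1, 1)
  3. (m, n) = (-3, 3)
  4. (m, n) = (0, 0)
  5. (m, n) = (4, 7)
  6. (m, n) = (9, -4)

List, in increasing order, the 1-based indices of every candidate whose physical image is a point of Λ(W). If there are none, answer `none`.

4, 5

Compute τ' = (1−√5)/2 = -0.61803, so π⊥(m,n) = m -0.61803·n.
[1] lift (-4,-8): star map gives 0.94427; window check -0.7 ≤ 0.94427 < 0.1 is false → out
[2] lift (-1,1): star map gives -1.61803; window check -0.7 ≤ -1.61803 < 0.1 is false → out
[3] lift (-3,3): star map gives -4.85410; window check -0.7 ≤ -4.85410 < 0.1 is false → out
[4] lift (0,0): star map gives 0.00000; window check -0.7 ≤ 0.00000 < 0.1 is true → IN Λ
[5] lift (4,7): star map gives -0.32624; window check -0.7 ≤ -0.32624 < 0.1 is true → IN Λ
[6] lift (9,-4): star map gives 11.47214; window check -0.7 ≤ 11.47214 < 0.1 is false → out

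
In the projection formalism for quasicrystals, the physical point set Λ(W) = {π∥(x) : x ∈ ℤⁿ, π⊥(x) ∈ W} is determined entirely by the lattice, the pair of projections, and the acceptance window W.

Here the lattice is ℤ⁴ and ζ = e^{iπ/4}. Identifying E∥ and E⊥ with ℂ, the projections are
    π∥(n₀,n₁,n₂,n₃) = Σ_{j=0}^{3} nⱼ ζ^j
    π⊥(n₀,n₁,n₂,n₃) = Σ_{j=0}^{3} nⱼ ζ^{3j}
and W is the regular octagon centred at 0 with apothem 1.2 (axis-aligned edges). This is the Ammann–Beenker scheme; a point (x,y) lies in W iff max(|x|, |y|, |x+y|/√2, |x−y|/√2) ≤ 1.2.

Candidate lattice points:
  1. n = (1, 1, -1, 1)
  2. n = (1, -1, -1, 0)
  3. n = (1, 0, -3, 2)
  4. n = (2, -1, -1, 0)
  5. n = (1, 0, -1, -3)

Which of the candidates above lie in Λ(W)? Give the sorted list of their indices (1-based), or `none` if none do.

none

π⊥(n) = n₀ + n₁ζ³ + n₂ζ⁶ + n₃ζ⁹ where ζ = e^{iπ/4}.
candidate 1: n = (1, 1, -1, 1) → π⊥ ≈ (+1.00000, +2.41421); max(|x|,|y|,|x±y|/√2) = 2.41421 > 1.2 ⇒ ∉ W
candidate 2: n = (1, -1, -1, 0) → π⊥ ≈ (+1.70711, +0.29289); max(|x|,|y|,|x±y|/√2) = 1.70711 > 1.2 ⇒ ∉ W
candidate 3: n = (1, 0, -3, 2) → π⊥ ≈ (+2.41421, +4.41421); max(|x|,|y|,|x±y|/√2) = 4.82843 > 1.2 ⇒ ∉ W
candidate 4: n = (2, -1, -1, 0) → π⊥ ≈ (+2.70711, +0.29289); max(|x|,|y|,|x±y|/√2) = 2.70711 > 1.2 ⇒ ∉ W
candidate 5: n = (1, 0, -1, -3) → π⊥ ≈ (-1.12132, -1.12132); max(|x|,|y|,|x±y|/√2) = 1.58579 > 1.2 ⇒ ∉ W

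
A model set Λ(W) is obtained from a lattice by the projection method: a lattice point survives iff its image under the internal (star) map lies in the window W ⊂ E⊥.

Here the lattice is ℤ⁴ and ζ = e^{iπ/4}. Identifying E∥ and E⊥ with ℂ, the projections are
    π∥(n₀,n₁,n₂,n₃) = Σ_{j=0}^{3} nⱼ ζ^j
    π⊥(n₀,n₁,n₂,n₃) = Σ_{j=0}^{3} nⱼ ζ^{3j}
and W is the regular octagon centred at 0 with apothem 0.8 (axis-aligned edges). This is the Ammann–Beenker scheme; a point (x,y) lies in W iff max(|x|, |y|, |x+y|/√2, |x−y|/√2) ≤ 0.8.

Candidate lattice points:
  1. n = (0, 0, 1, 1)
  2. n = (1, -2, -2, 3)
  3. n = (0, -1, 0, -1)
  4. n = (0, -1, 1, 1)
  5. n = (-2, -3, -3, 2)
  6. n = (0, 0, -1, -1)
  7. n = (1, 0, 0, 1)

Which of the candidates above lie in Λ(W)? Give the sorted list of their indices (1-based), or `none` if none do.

1, 6

With ζ = e^{iπ/4} the internal vectors are ζ^0,ζ^3,ζ^6,ζ^9.
candidate 1: n = (0, 0, 1, 1) → π⊥ ≈ (+0.707107, -0.292893); max(|x|,|y|,|x±y|/√2) = 0.707107 ≤ 0.8 ⇒ ∈ W
candidate 2: n = (1, -2, -2, 3) → π⊥ ≈ (+4.535534, +2.707107); max(|x|,|y|,|x±y|/√2) = 5.121320 > 0.8 ⇒ ∉ W
candidate 3: n = (0, -1, 0, -1) → π⊥ ≈ (+0.000000, -1.414214); max(|x|,|y|,|x±y|/√2) = 1.414214 > 0.8 ⇒ ∉ W
candidate 4: n = (0, -1, 1, 1) → π⊥ ≈ (+1.414214, -1.000000); max(|x|,|y|,|x±y|/√2) = 1.707107 > 0.8 ⇒ ∉ W
candidate 5: n = (-2, -3, -3, 2) → π⊥ ≈ (+1.535534, +2.292893); max(|x|,|y|,|x±y|/√2) = 2.707107 > 0.8 ⇒ ∉ W
candidate 6: n = (0, 0, -1, -1) → π⊥ ≈ (-0.707107, +0.292893); max(|x|,|y|,|x±y|/√2) = 0.707107 ≤ 0.8 ⇒ ∈ W
candidate 7: n = (1, 0, 0, 1) → π⊥ ≈ (+1.707107, +0.707107); max(|x|,|y|,|x±y|/√2) = 1.707107 > 0.8 ⇒ ∉ W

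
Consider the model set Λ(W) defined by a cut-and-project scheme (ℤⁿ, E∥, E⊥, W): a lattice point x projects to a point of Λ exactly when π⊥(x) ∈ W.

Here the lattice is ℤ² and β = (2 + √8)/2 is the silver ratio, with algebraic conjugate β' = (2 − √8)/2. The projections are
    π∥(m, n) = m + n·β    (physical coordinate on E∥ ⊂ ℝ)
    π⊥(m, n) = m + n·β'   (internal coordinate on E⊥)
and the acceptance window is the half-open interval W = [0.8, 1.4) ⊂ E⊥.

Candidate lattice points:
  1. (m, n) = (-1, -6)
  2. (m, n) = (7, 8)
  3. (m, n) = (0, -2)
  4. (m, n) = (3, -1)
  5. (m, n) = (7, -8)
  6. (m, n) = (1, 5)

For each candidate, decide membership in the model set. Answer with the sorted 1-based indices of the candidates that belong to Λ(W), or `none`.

β' = (2−√8)/2 ≈ -0.414214.
#1 (-1,-6): internal coord -1 + (-6)·β' = +1.485281; +1.485281 ∉ [0.8, 1.4) → out
#2 (7,8): internal coord 7 + (8)·β' = +3.686292; +3.686292 ∉ [0.8, 1.4) → out
#3 (0,-2): internal coord 0 + (-2)·β' = +0.828427; +0.828427 ∈ [0.8, 1.4) → IN Λ
#4 (3,-1): internal coord 3 + (-1)·β' = +3.414214; +3.414214 ∉ [0.8, 1.4) → out
#5 (7,-8): internal coord 7 + (-8)·β' = +10.313708; +10.313708 ∉ [0.8, 1.4) → out
#6 (1,5): internal coord 1 + (5)·β' = -1.071068; -1.071068 ∉ [0.8, 1.4) → out

3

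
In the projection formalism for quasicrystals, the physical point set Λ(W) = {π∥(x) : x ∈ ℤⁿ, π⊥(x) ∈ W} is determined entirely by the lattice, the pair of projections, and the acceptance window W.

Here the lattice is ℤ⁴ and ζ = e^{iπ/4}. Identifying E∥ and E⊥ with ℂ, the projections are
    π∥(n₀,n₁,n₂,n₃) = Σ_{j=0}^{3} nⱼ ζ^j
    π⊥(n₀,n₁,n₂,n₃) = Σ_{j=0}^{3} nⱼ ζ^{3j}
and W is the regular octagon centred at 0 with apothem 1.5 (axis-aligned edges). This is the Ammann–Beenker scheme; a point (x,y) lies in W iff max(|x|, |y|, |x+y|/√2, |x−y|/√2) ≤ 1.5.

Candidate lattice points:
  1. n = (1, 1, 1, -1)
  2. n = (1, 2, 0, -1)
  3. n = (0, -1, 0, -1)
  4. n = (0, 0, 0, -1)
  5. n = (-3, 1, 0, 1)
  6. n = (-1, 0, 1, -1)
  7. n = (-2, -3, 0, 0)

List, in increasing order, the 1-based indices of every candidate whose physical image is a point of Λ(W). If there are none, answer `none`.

1, 2, 3, 4

Internal map: ζ^{3j} for j=0..3 gives (1,0), (−√2/2,√2/2), (0,−1), (√2/2,√2/2).
#1 (1, 1, 1, -1): internal (-0.4142, -1.0000); octagon support 1.0000 vs apothem 1.5 → ∈ W
#2 (1, 2, 0, -1): internal (-1.1213, 0.7071); octagon support 1.2929 vs apothem 1.5 → ∈ W
#3 (0, -1, 0, -1): internal (0.0000, -1.4142); octagon support 1.4142 vs apothem 1.5 → ∈ W
#4 (0, 0, 0, -1): internal (-0.7071, -0.7071); octagon support 1.0000 vs apothem 1.5 → ∈ W
#5 (-3, 1, 0, 1): internal (-3.0000, 1.4142); octagon support 3.1213 vs apothem 1.5 → ∉ W
#6 (-1, 0, 1, -1): internal (-1.7071, -1.7071); octagon support 2.4142 vs apothem 1.5 → ∉ W
#7 (-2, -3, 0, 0): internal (0.1213, -2.1213); octagon support 2.1213 vs apothem 1.5 → ∉ W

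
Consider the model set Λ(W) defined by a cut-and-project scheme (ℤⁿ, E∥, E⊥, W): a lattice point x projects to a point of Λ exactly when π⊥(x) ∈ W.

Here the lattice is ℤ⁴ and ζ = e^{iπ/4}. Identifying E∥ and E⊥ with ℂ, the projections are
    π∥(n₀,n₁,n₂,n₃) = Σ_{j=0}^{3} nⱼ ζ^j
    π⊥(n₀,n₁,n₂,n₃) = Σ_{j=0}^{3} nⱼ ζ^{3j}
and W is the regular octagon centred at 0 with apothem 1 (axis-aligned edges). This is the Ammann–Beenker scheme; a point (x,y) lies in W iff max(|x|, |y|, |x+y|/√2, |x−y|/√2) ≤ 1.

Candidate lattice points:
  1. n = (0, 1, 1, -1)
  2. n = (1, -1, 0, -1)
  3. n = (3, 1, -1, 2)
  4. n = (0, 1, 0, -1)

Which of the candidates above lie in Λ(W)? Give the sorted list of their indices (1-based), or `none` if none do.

none

π⊥(n) = n₀ + n₁ζ³ + n₂ζ⁶ + n₃ζ⁹ where ζ = e^{iπ/4}.
#1 (0, 1, 1, -1): internal (-1.414214, -1.000000); octagon support 1.707107 vs apothem 1 → ∉ W
#2 (1, -1, 0, -1): internal (1.000000, -1.414214); octagon support 1.707107 vs apothem 1 → ∉ W
#3 (3, 1, -1, 2): internal (3.707107, 3.121320); octagon support 4.828427 vs apothem 1 → ∉ W
#4 (0, 1, 0, -1): internal (-1.414214, 0.000000); octagon support 1.414214 vs apothem 1 → ∉ W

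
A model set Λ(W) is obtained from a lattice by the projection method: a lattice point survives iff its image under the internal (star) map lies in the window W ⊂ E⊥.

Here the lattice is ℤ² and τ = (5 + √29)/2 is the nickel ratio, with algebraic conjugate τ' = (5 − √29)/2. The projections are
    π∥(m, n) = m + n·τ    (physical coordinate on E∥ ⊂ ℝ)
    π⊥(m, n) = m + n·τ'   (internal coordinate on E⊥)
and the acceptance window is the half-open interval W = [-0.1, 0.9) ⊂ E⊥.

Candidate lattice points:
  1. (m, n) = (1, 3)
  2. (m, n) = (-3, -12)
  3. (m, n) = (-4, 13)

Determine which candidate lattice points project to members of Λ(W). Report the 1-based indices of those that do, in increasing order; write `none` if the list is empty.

τ' = (5−√29)/2 ≈ -0.19258.
candidate 1: (m,n)=(1,3) → π∥ = 1+3·τ ≈ 16.57775, π⊥ = 1+3·τ' ≈ 0.42225 ∈ [-0.1, 0.9) ⇒ IN Λ
candidate 2: (m,n)=(-3,-12) → π∥ = -3-12·τ ≈ -65.31099, π⊥ = -3-12·τ' ≈ -0.68901 ∉ [-0.1, 0.9) ⇒ out
candidate 3: (m,n)=(-4,13) → π∥ = -4+13·τ ≈ 63.50357, π⊥ = -4+13·τ' ≈ -6.50357 ∉ [-0.1, 0.9) ⇒ out

1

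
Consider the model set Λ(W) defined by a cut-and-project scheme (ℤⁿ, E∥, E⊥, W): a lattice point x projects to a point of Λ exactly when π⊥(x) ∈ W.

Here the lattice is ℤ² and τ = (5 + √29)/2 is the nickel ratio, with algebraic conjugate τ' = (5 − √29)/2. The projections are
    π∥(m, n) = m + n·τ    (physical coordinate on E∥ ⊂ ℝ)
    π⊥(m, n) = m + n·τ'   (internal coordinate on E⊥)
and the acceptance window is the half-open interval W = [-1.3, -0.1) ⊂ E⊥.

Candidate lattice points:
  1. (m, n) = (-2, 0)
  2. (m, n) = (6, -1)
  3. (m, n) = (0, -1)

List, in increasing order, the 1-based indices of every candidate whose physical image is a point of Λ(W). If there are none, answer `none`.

τ' = (5−√29)/2 ≈ -0.1926.
[1] lift (-2,0): star map gives -2.0000; window check -1.3 ≤ -2.0000 < -0.1 is false → out
[2] lift (6,-1): star map gives 6.1926; window check -1.3 ≤ 6.1926 < -0.1 is false → out
[3] lift (0,-1): star map gives 0.1926; window check -1.3 ≤ 0.1926 < -0.1 is false → out

none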